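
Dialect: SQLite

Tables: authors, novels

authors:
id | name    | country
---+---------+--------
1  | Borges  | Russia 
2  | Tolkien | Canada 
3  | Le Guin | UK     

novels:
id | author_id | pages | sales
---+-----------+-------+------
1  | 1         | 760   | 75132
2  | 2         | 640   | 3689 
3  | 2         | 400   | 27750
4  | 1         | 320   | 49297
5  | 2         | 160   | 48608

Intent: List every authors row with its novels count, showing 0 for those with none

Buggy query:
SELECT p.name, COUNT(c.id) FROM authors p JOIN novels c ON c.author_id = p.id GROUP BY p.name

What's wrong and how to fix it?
Bug: INNER JOIN drops authors rows that have no matching novels rows

Fix: Use LEFT JOIN so parents without children still appear (COUNT(c.id) gives 0)

Corrected query:
SELECT p.name, COUNT(c.id) FROM authors p LEFT JOIN novels c ON c.author_id = p.id GROUP BY p.name

Result:
name    | COUNT(c.id)
--------+------------
Borges  | 2          
Le Guin | 0          
Tolkien | 3          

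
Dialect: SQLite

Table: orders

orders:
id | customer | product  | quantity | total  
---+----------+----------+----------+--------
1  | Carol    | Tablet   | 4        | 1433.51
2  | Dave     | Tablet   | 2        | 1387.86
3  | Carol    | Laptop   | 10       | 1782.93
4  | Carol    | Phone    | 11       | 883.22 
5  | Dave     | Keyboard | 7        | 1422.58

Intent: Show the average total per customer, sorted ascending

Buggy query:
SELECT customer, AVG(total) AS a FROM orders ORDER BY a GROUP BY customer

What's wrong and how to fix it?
Bug: GROUP BY must precede ORDER BY

Fix: Move ORDER BY to the end, after GROUP BY

Corrected query:
SELECT customer, AVG(total) AS a FROM orders GROUP BY customer ORDER BY a

Result:
customer | a          
---------+------------
Carol    | 1366.553333
Dave     | 1405.22    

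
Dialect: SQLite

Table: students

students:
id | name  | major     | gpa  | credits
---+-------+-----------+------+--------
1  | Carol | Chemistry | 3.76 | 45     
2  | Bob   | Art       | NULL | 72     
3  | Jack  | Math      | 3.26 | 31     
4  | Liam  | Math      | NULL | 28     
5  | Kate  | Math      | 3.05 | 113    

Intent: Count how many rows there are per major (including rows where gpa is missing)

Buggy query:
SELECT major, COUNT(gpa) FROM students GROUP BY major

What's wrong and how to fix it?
Bug: COUNT(column) counts non-NULL values only; rows with NULL gpa aren't counted

Fix: Replace COUNT(gpa) with COUNT(*)

Corrected query:
SELECT major, COUNT(*) FROM students GROUP BY major

Result:
major     | COUNT(*)
----------+---------
Art       | 1       
Chemistry | 1       
Math      | 3       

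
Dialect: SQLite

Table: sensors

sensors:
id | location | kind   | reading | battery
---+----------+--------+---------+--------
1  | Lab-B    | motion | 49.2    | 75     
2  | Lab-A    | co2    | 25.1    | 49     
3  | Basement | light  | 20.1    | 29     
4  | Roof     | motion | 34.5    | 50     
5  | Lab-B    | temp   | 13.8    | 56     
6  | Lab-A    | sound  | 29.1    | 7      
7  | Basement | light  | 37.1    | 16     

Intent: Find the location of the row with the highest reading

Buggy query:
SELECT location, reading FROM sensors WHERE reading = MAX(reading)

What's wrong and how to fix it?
Bug: WHERE is evaluated per row; an aggregate over the whole table isn't defined there

Fix: Use a subquery: WHERE reading = (SELECT MAX(reading) FROM sensors)

Corrected query:
SELECT location, reading FROM sensors WHERE reading = (SELECT MAX(reading) FROM sensors)

Result:
location | reading
---------+--------
Lab-B    | 49.2   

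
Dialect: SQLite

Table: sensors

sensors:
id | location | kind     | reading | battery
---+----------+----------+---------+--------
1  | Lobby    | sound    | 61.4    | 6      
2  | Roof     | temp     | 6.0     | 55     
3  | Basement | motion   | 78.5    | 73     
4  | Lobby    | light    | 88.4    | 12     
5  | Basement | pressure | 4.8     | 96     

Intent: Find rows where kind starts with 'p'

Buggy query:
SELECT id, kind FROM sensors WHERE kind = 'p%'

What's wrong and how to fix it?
Bug: Wildcards only work with LIKE; '=' treats '%' as a literal character

Fix: Use LIKE for wildcard pattern matching

Corrected query:
SELECT id, kind FROM sensors WHERE kind LIKE 'p%'

Result:
id | kind    
---+---------
5  | pressure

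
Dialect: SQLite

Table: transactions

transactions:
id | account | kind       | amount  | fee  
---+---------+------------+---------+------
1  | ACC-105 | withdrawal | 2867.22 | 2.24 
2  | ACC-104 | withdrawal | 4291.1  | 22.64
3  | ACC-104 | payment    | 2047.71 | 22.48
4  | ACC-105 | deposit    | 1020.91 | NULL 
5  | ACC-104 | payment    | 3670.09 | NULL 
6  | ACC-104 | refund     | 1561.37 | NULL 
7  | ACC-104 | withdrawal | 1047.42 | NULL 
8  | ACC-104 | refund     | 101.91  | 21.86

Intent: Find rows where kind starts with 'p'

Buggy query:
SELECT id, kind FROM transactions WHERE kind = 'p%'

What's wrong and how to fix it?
Bug: '=' compares the literal string including the % character; pattern matching needs LIKE

Fix: Use LIKE for wildcard pattern matching

Corrected query:
SELECT id, kind FROM transactions WHERE kind LIKE 'p%'

Result:
id | kind   
---+--------
3  | payment
5  | payment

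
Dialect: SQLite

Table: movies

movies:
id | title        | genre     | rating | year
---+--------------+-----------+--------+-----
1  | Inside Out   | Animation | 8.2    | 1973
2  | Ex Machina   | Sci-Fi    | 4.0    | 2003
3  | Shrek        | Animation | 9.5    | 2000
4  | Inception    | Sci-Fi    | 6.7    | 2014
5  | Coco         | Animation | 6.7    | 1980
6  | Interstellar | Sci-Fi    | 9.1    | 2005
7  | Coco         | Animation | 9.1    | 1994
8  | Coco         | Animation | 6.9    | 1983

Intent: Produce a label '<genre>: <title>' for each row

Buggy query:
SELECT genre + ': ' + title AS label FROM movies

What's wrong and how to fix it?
Bug: '+' is numeric addition; on text columns SQLite converts them to 0 instead of concatenating

Fix: Use the || operator for string concatenation

Corrected query:
SELECT genre || ': ' || title AS label FROM movies

Result:
label                
---------------------
Animation: Inside Out
Sci-Fi: Ex Machina   
Animation: Shrek     
Sci-Fi: Inception    
Animation: Coco      
Sci-Fi: Interstellar 
Animation: Coco      
Animation: Coco      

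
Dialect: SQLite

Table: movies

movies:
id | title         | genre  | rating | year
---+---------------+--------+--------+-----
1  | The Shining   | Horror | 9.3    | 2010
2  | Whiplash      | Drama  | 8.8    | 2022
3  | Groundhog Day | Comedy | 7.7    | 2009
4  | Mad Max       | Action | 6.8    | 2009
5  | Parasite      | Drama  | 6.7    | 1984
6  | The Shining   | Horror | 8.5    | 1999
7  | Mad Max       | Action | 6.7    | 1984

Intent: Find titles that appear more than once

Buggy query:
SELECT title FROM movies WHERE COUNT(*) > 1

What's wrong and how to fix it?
Bug: WHERE can't reference COUNT(*); aggregates are computed after WHERE

Fix: GROUP BY title, then filter groups with HAVING COUNT(*) > 1

Corrected query:
SELECT title FROM movies GROUP BY title HAVING COUNT(*) > 1

Result:
title      
-----------
Mad Max    
The Shining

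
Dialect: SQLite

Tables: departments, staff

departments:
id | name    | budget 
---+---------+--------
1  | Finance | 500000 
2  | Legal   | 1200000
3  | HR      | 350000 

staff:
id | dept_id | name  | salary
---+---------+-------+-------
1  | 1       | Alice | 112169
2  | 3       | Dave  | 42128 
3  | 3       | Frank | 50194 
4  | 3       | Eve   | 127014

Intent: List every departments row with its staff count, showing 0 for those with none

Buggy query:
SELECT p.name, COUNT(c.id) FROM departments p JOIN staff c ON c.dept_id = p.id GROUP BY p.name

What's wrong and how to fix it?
Bug: INNER JOIN drops departments rows that have no matching staff rows

Fix: Use LEFT JOIN so parents without children still appear (COUNT(c.id) gives 0)

Corrected query:
SELECT p.name, COUNT(c.id) FROM departments p LEFT JOIN staff c ON c.dept_id = p.id GROUP BY p.name

Result:
name    | COUNT(c.id)
--------+------------
Finance | 1          
HR      | 3          
Legal   | 0          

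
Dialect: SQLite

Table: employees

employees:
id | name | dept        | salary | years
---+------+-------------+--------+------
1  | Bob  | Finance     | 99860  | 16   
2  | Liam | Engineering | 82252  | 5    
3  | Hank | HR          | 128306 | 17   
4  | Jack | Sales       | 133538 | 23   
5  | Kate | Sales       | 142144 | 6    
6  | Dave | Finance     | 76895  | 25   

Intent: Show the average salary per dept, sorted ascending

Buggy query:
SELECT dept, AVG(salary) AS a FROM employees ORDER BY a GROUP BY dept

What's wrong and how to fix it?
Bug: ORDER BY appears before GROUP BY; SQL clause order requires GROUP BY first

Fix: Reorder: SELECT … FROM … GROUP BY … ORDER BY …

Corrected query:
SELECT dept, AVG(salary) AS a FROM employees GROUP BY dept ORDER BY a

Result:
dept        | a      
------------+--------
Engineering | 82252  
Finance     | 88377.5
HR          | 128306 
Sales       | 137841 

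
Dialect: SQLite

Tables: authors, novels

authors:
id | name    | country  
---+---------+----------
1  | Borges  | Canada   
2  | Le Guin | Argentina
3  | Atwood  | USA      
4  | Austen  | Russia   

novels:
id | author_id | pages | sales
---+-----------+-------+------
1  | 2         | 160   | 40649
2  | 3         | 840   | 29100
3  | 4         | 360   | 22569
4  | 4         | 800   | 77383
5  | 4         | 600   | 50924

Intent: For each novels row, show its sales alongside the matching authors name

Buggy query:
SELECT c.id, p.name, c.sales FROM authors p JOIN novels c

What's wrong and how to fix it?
Bug: Missing join condition: each novels row is matched to all authors rows instead of just its own

Fix: Add ON c.author_id = p.id to the JOIN

Corrected query:
SELECT c.id, p.name, c.sales FROM authors p JOIN novels c ON c.author_id = p.id

Result:
id | name    | sales
---+---------+------
1  | Le Guin | 40649
2  | Atwood  | 29100
3  | Austen  | 22569
4  | Austen  | 77383
5  | Austen  | 50924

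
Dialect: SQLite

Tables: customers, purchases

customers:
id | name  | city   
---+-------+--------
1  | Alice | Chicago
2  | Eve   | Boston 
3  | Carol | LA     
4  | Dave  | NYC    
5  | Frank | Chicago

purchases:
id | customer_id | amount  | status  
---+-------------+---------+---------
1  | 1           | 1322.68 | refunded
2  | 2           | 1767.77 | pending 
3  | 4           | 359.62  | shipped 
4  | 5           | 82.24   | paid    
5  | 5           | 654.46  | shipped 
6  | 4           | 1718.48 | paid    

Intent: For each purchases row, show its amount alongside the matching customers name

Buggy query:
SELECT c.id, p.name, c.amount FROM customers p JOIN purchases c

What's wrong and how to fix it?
Bug: JOIN with no ON clause produces a cartesian product; every purchases row pairs with every customers row

Fix: Specify the join condition linking the foreign key to the parent id

Corrected query:
SELECT c.id, p.name, c.amount FROM customers p JOIN purchases c ON c.customer_id = p.id

Result:
id | name  | amount 
---+-------+--------
1  | Alice | 1322.68
2  | Eve   | 1767.77
3  | Dave  | 359.62 
4  | Frank | 82.24  
5  | Frank | 654.46 
6  | Dave  | 1718.48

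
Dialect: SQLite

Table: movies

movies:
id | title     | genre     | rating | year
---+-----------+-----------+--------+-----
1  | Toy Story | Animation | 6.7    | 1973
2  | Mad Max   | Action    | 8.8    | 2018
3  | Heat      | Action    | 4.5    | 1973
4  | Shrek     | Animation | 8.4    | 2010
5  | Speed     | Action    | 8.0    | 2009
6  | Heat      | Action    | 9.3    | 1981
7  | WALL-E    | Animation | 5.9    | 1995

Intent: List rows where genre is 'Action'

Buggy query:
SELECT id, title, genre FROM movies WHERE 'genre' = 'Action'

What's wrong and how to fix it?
Bug: 'genre' in single quotes is a string literal, not the column; the comparison is literal-vs-literal and never true

Fix: Reference the column as genre without single quotes

Corrected query:
SELECT id, title, genre FROM movies WHERE genre = 'Action'

Result:
id | title   | genre 
---+---------+-------
2  | Mad Max | Action
3  | Heat    | Action
5  | Speed   | Action
6  | Heat    | Action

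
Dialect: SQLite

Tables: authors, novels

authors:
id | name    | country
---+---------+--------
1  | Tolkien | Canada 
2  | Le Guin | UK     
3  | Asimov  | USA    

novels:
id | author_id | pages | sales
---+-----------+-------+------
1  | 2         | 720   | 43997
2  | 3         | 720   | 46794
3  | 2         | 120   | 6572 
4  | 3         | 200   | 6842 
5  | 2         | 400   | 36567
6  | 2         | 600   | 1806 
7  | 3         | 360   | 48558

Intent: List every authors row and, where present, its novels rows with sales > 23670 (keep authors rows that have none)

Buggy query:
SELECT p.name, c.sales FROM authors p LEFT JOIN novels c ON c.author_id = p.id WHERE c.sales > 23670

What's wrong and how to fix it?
Bug: Filtering c.sales in WHERE discards the NULL rows produced by LEFT JOIN, turning it into an inner join

Fix: Put 'c.sales > 23670' in the JOIN's ON clause instead of WHERE

Corrected query:
SELECT p.name, c.sales FROM authors p LEFT JOIN novels c ON c.author_id = p.id AND c.sales > 23670

Result:
name    | sales
--------+------
Tolkien | NULL 
Le Guin | 36567
Le Guin | 43997
Asimov  | 46794
Asimov  | 48558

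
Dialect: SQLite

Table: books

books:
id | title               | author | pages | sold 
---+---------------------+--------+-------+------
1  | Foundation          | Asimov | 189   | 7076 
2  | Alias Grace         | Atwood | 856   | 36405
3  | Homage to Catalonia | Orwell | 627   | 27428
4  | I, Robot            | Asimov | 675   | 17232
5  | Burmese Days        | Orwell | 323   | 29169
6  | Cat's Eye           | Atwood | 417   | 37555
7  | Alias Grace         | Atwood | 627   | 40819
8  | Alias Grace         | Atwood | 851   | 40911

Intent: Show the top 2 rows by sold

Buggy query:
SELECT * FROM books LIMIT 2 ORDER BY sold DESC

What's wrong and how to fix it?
Bug: LIMIT must come after ORDER BY

Fix: Swap the clauses: ORDER BY first, then LIMIT

Corrected query:
SELECT * FROM books ORDER BY sold DESC LIMIT 2

Result:
id | title       | author | pages | sold 
---+-------------+--------+-------+------
8  | Alias Grace | Atwood | 851   | 40911
7  | Alias Grace | Atwood | 627   | 40819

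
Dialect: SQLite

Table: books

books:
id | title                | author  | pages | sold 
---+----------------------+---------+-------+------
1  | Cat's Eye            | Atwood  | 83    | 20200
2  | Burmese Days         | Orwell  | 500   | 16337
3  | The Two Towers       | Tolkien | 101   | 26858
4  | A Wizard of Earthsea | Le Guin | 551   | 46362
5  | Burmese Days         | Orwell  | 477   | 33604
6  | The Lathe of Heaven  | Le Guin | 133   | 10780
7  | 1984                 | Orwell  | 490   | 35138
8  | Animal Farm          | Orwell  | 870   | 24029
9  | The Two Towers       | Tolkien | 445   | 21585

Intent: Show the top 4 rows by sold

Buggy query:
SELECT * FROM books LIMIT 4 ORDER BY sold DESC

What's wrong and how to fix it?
Bug: LIMIT must come after ORDER BY

Fix: Sort with ORDER BY, then apply LIMIT

Corrected query:
SELECT * FROM books ORDER BY sold DESC LIMIT 4

Result:
id | title                | author  | pages | sold 
---+----------------------+---------+-------+------
4  | A Wizard of Earthsea | Le Guin | 551   | 46362
7  | 1984                 | Orwell  | 490   | 35138
5  | Burmese Days         | Orwell  | 477   | 33604
3  | The Two Towers       | Tolkien | 101   | 26858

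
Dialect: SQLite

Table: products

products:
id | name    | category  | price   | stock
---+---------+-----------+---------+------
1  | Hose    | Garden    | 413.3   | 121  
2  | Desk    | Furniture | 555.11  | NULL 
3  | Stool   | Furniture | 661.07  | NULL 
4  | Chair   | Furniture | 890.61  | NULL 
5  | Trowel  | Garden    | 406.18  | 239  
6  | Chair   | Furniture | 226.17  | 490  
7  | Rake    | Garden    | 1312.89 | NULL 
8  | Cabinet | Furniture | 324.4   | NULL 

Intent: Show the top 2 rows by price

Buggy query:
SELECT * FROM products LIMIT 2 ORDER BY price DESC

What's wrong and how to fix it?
Bug: ORDER BY cannot follow LIMIT; LIMIT is the final clause

Fix: Swap the clauses: ORDER BY first, then LIMIT

Corrected query:
SELECT * FROM products ORDER BY price DESC LIMIT 2

Result:
id | name  | category  | price   | stock
---+-------+-----------+---------+------
7  | Rake  | Garden    | 1312.89 | NULL 
4  | Chair | Furniture | 890.61  | NULL 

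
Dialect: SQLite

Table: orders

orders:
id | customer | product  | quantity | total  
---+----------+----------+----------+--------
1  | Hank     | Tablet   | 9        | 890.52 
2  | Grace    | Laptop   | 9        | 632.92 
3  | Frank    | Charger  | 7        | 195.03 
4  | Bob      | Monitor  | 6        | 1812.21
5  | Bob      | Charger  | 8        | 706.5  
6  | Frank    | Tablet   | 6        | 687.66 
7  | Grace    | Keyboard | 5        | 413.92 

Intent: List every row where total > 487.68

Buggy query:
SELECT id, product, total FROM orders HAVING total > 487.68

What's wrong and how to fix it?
Bug: This is a non-aggregate query (no GROUP BY, no aggregates), so in SQLite the HAVING clause is invalid here; a row-level condition belongs in WHERE

Fix: Use WHERE for row-level filtering

Corrected query:
SELECT id, product, total FROM orders WHERE total > 487.68

Result:
id | product | total  
---+---------+--------
1  | Tablet  | 890.52 
2  | Laptop  | 632.92 
4  | Monitor | 1812.21
5  | Charger | 706.5  
6  | Tablet  | 687.66 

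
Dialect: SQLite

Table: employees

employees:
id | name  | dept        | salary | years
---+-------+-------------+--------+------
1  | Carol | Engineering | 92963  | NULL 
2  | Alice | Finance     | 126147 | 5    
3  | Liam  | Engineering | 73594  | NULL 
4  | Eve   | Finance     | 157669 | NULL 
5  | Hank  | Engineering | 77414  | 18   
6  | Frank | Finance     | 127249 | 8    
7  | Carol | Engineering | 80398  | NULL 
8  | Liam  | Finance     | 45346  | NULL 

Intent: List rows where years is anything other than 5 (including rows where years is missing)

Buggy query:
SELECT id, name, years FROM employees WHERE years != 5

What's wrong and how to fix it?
Bug: 'years != 5' is unknown when years is NULL, so NULL rows are silently excluded

Fix: Handle NULL separately with IS NULL alongside the inequality

Corrected query:
SELECT id, name, years FROM employees WHERE years != 5 OR years IS NULL

Result:
id | name  | years
---+-------+------
1  | Carol | NULL 
3  | Liam  | NULL 
4  | Eve   | NULL 
5  | Hank  | 18   
6  | Frank | 8    
7  | Carol | NULL 
8  | Liam  | NULL 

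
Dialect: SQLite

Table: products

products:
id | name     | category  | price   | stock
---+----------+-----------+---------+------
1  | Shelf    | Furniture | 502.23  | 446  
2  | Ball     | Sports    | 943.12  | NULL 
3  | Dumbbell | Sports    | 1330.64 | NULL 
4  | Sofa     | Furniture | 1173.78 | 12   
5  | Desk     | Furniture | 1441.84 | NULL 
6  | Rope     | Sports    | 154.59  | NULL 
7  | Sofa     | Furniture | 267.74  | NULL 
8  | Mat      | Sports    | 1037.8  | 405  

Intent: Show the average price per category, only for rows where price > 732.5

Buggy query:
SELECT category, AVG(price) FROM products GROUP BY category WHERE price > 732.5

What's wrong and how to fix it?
Bug: WHERE cannot follow GROUP BY

Fix: Move the WHERE clause before GROUP BY

Corrected query:
SELECT category, AVG(price) FROM products WHERE price > 732.5 GROUP BY category

Result:
category  | AVG(price) 
----------+------------
Furniture | 1307.81    
Sports    | 1103.853333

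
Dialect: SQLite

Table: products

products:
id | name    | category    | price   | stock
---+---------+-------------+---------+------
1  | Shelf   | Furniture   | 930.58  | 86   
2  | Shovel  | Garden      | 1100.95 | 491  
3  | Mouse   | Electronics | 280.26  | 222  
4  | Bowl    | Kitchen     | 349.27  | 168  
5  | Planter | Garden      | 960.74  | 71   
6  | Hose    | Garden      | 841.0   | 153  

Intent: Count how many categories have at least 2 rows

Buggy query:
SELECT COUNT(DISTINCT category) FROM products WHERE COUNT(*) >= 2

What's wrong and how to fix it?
Bug: WHERE filters individual rows, not groups, so a group-level COUNT is invalid there

Fix: Use a subquery that GROUPs and filters with HAVING, then count its rows

Corrected query:
SELECT COUNT(*) FROM (SELECT category FROM products GROUP BY category HAVING COUNT(*) >= 2)

Result:
COUNT(*)
--------
1       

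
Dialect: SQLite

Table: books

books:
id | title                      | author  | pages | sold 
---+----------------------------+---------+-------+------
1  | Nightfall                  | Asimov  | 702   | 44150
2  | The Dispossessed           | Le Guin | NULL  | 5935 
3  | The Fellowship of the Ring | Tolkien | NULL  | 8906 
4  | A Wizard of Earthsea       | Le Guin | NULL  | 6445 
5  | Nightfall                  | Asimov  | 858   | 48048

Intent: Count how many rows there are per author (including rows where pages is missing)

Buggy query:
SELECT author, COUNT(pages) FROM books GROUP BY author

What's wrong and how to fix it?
Bug: COUNT(pages) skips NULLs, so groups with missing pages are undercounted

Fix: Replace COUNT(pages) with COUNT(*)

Corrected query:
SELECT author, COUNT(*) FROM books GROUP BY author

Result:
author  | COUNT(*)
--------+---------
Asimov  | 2       
Le Guin | 2       
Tolkien | 1       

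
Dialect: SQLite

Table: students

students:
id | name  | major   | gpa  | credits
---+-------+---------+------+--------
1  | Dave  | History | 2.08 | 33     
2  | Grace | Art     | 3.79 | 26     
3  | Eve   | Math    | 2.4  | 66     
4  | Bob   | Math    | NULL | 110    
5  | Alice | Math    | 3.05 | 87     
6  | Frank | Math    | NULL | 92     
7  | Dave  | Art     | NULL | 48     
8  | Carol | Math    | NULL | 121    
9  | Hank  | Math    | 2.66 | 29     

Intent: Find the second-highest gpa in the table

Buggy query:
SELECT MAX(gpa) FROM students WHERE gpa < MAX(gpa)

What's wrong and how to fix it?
Bug: MAX(gpa) on the right of the comparison is an aggregate-in-WHERE error

Fix: Put the inner MAX in a scalar subquery

Corrected query:
SELECT MAX(gpa) FROM students WHERE gpa < (SELECT MAX(gpa) FROM students)

Result:
MAX(gpa)
--------
3.05    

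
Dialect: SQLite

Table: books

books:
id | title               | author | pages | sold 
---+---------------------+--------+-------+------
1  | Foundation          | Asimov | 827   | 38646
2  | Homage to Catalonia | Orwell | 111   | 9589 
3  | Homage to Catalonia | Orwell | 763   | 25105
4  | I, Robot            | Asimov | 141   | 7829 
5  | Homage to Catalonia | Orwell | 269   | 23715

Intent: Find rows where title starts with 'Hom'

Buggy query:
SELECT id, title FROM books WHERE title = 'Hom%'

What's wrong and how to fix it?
Bug: Wildcards only work with LIKE; '=' treats '%' as a literal character

Fix: Use LIKE for wildcard pattern matching

Corrected query:
SELECT id, title FROM books WHERE title LIKE 'Hom%'

Result:
id | title              
---+--------------------
2  | Homage to Catalonia
3  | Homage to Catalonia
5  | Homage to Catalonia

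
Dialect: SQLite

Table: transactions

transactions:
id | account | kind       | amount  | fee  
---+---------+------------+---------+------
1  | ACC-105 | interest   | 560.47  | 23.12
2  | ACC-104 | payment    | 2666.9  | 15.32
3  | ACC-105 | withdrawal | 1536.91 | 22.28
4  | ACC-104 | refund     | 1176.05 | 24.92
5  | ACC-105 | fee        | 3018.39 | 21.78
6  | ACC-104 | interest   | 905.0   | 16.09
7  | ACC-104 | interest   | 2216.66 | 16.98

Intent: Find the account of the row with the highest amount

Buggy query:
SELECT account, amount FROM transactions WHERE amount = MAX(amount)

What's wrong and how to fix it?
Bug: WHERE is evaluated per row; an aggregate over the whole table isn't defined there

Fix: Wrap MAX in a scalar subquery so WHERE compares against a single value

Corrected query:
SELECT account, amount FROM transactions WHERE amount = (SELECT MAX(amount) FROM transactions)

Result:
account | amount 
--------+--------
ACC-105 | 3018.39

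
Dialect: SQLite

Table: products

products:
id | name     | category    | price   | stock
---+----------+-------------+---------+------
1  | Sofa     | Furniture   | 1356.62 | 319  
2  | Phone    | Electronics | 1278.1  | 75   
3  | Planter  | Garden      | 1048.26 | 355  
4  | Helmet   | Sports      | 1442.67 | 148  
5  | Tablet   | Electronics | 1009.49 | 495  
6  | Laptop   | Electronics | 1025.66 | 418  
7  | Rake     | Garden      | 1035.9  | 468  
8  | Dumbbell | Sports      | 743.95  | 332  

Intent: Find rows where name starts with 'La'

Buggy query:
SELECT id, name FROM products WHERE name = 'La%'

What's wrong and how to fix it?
Bug: Wildcards only work with LIKE; '=' treats '%' as a literal character

Fix: Use LIKE for wildcard pattern matching

Corrected query:
SELECT id, name FROM products WHERE name LIKE 'La%'

Result:
id | name  
---+-------
6  | Laptop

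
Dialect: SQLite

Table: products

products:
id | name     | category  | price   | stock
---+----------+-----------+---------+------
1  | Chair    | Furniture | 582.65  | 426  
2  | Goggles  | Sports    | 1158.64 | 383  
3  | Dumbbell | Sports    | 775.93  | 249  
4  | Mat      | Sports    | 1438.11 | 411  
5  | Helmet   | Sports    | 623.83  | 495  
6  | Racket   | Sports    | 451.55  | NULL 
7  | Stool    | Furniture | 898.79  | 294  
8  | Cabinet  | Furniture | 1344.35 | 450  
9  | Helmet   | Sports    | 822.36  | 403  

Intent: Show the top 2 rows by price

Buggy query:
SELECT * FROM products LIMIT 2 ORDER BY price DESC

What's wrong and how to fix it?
Bug: LIMIT must come after ORDER BY

Fix: Sort with ORDER BY, then apply LIMIT

Corrected query:
SELECT * FROM products ORDER BY price DESC LIMIT 2

Result:
id | name    | category  | price   | stock
---+---------+-----------+---------+------
4  | Mat     | Sports    | 1438.11 | 411  
8  | Cabinet | Furniture | 1344.35 | 450  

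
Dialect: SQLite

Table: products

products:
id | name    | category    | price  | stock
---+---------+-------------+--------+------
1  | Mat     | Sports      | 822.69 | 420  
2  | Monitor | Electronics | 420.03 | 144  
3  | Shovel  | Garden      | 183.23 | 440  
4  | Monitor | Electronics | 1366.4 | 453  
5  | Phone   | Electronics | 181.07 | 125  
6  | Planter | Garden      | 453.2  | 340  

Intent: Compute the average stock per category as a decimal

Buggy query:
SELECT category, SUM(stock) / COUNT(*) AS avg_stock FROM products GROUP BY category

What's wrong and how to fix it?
Bug: SUM(stock) and COUNT(*) are both integers; the division truncates the fractional part

Fix: Cast one side to REAL so the division keeps the fractional part

Corrected query:
SELECT category, SUM(stock) * 1.0 / COUNT(*) AS avg_stock FROM products GROUP BY category

Result:
category    | avg_stock 
------------+-----------
Electronics | 240.666667
Garden      | 390       
Sports      | 420       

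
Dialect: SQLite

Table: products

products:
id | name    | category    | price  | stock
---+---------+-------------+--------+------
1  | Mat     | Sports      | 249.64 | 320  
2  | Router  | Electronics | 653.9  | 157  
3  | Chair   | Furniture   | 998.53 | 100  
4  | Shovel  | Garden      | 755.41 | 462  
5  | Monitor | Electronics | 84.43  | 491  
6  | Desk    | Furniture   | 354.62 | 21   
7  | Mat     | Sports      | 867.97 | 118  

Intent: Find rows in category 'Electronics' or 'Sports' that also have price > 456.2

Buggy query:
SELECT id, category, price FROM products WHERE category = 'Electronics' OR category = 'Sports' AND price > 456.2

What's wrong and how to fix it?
Bug: AND binds tighter than OR, so this parses as category = 'Electronics' OR (category = 'Sports' AND price > 456.2)

Fix: Add parentheses around the OR so the AND applies to both alternatives

Corrected query:
SELECT id, category, price FROM products WHERE (category = 'Electronics' OR category = 'Sports') AND price > 456.2

Result:
id | category    | price 
---+-------------+-------
2  | Electronics | 653.9 
7  | Sports      | 867.97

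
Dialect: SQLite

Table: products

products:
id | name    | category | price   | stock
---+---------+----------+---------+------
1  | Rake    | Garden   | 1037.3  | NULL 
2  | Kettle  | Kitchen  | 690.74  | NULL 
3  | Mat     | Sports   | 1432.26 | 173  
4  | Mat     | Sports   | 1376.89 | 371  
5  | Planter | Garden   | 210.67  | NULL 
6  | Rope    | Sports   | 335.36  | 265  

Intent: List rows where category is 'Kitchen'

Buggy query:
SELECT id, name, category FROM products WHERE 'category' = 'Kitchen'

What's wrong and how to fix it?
Bug: 'category' in single quotes is a string literal, not the column; the comparison is literal-vs-literal and never true

Fix: Remove the quotes around the column name (or use double quotes for an identifier)

Corrected query:
SELECT id, name, category FROM products WHERE category = 'Kitchen'

Result:
id | name   | category
---+--------+---------
2  | Kettle | Kitchen 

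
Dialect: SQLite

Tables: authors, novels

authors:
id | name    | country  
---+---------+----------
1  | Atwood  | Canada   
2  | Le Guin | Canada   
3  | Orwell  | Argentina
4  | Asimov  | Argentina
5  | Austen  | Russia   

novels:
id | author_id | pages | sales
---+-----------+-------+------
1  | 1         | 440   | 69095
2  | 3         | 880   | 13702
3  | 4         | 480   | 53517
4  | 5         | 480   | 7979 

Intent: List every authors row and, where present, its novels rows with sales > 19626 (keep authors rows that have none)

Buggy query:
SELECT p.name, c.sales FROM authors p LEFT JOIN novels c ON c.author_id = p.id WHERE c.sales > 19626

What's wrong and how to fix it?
Bug: Filtering c.sales in WHERE discards the NULL rows produced by LEFT JOIN, turning it into an inner join

Fix: Put 'c.sales > 19626' in the JOIN's ON clause instead of WHERE

Corrected query:
SELECT p.name, c.sales FROM authors p LEFT JOIN novels c ON c.author_id = p.id AND c.sales > 19626

Result:
name    | sales
--------+------
Atwood  | 69095
Le Guin | NULL 
Orwell  | NULL 
Asimov  | 53517
Austen  | NULL 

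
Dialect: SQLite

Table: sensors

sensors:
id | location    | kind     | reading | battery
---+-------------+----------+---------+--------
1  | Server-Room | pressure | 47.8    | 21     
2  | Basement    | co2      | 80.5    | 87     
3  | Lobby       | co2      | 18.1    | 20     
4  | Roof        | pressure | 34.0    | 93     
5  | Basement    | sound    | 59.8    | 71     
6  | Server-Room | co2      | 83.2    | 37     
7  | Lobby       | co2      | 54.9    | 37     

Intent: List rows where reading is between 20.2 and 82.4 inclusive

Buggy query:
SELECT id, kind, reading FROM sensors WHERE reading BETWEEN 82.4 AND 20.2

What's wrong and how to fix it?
Bug: BETWEEN expects the lower bound first; with 82.4 AND 20.2 the range is empty

Fix: Write BETWEEN 20.2 AND 82.4

Corrected query:
SELECT id, kind, reading FROM sensors WHERE reading BETWEEN 20.2 AND 82.4

Result:
id | kind     | reading
---+----------+--------
1  | pressure | 47.8   
2  | co2      | 80.5   
4  | pressure | 34     
5  | sound    | 59.8   
7  | co2      | 54.9   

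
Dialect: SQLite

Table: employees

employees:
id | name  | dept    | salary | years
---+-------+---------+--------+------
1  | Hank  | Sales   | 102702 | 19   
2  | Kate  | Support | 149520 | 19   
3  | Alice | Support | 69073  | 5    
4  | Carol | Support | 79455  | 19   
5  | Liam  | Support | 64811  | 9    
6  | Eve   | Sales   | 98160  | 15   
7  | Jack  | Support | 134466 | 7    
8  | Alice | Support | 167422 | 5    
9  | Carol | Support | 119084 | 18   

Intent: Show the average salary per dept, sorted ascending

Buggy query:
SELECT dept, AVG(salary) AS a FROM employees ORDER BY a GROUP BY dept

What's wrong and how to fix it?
Bug: GROUP BY must precede ORDER BY

Fix: Reorder: SELECT … FROM … GROUP BY … ORDER BY …

Corrected query:
SELECT dept, AVG(salary) AS a FROM employees GROUP BY dept ORDER BY a

Result:
dept    | a            
--------+--------------
Sales   | 100431       
Support | 111975.857143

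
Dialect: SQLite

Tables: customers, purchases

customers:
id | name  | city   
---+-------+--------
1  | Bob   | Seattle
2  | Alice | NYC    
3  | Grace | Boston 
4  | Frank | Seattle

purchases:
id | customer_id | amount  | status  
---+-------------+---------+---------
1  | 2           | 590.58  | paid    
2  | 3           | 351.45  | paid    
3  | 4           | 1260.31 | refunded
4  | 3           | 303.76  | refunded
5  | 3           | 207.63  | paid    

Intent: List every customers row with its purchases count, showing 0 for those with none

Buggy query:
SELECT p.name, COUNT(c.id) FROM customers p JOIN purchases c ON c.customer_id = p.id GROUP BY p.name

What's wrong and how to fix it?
Bug: INNER JOIN drops customers rows that have no matching purchases rows

Fix: Use LEFT JOIN so parents without children still appear (COUNT(c.id) gives 0)

Corrected query:
SELECT p.name, COUNT(c.id) FROM customers p LEFT JOIN purchases c ON c.customer_id = p.id GROUP BY p.name

Result:
name  | COUNT(c.id)
------+------------
Alice | 1          
Bob   | 0          
Frank | 1          
Grace | 3          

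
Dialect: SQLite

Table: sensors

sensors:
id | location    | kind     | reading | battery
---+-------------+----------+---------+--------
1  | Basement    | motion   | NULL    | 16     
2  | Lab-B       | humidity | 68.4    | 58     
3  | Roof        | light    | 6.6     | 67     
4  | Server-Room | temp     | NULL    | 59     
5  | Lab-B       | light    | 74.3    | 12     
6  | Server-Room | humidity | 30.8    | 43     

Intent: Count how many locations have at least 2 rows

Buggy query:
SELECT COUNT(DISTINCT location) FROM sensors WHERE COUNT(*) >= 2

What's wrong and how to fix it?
Bug: COUNT(*) cannot appear in WHERE; the per-group count doesn't exist yet

Fix: Use a subquery that GROUPs and filters with HAVING, then count its rows

Corrected query:
SELECT COUNT(*) FROM (SELECT location FROM sensors GROUP BY location HAVING COUNT(*) >= 2)

Result:
COUNT(*)
--------
2       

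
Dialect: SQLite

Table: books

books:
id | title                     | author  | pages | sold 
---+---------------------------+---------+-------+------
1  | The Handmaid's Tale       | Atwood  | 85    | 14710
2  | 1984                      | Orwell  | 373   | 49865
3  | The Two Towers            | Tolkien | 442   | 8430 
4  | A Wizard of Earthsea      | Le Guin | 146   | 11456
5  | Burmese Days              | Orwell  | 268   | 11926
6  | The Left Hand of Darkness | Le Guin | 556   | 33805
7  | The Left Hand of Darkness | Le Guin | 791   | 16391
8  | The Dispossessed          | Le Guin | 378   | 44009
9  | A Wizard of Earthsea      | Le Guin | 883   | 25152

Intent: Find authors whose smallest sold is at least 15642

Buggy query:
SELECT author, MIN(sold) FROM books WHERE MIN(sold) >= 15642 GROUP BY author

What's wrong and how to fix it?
Bug: Aggregates like MIN are computed per group after WHERE runs

Fix: Use HAVING for the per-group MIN condition

Corrected query:
SELECT author, MIN(sold) FROM books GROUP BY author HAVING MIN(sold) >= 15642

Result:
(no rows)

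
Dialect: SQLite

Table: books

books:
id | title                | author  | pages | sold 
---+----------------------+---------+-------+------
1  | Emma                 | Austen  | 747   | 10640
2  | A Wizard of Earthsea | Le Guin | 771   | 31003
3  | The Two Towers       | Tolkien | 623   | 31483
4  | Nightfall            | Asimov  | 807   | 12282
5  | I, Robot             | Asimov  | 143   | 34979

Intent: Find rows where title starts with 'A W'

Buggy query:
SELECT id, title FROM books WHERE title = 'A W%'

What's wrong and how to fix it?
Bug: '=' compares the literal string including the % character; pattern matching needs LIKE

Fix: Use LIKE for wildcard pattern matching

Corrected query:
SELECT id, title FROM books WHERE title LIKE 'A W%'

Result:
id | title               
---+---------------------
2  | A Wizard of Earthsea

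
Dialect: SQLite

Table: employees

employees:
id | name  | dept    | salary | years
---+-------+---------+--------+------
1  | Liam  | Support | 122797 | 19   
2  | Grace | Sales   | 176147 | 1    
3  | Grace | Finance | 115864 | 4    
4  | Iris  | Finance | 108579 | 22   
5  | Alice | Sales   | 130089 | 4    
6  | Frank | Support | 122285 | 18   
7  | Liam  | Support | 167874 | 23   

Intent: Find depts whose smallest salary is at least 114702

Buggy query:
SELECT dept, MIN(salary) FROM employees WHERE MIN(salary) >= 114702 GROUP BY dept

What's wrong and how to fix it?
Bug: Aggregates like MIN are computed per group after WHERE runs

Fix: Use HAVING for the per-group MIN condition

Corrected query:
SELECT dept, MIN(salary) FROM employees GROUP BY dept HAVING MIN(salary) >= 114702

Result:
dept    | MIN(salary)
--------+------------
Sales   | 130089     
Support | 122285     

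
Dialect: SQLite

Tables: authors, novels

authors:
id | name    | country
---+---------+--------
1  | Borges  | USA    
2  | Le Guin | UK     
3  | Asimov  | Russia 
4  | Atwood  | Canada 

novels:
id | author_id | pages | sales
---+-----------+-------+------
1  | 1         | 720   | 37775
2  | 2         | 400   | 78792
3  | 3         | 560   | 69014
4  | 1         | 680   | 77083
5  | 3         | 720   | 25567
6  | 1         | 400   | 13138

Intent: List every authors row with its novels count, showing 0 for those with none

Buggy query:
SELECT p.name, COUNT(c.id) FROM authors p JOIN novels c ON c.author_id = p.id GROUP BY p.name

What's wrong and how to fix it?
Bug: INNER JOIN drops authors rows that have no matching novels rows

Fix: Use LEFT JOIN so parents without children still appear (COUNT(c.id) gives 0)

Corrected query:
SELECT p.name, COUNT(c.id) FROM authors p LEFT JOIN novels c ON c.author_id = p.id GROUP BY p.name

Result:
name    | COUNT(c.id)
--------+------------
Asimov  | 2          
Atwood  | 0          
Borges  | 3          
Le Guin | 1          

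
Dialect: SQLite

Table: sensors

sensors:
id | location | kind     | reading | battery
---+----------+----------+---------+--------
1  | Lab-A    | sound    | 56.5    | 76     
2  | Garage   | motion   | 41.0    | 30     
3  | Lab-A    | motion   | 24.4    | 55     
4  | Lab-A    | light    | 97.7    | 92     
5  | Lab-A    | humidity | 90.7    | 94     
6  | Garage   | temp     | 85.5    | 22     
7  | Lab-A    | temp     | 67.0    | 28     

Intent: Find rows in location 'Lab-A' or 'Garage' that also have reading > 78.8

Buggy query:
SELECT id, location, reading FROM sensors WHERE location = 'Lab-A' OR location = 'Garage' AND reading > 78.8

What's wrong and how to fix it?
Bug: Without parentheses, AND is evaluated before OR, so the reading filter only applies to the 'Garage' branch

Fix: Group the OR with parentheses (or use IN), then AND the threshold

Corrected query:
SELECT id, location, reading FROM sensors WHERE (location = 'Lab-A' OR location = 'Garage') AND reading > 78.8

Result:
id | location | reading
---+----------+--------
4  | Lab-A    | 97.7   
5  | Lab-A    | 90.7   
6  | Garage   | 85.5   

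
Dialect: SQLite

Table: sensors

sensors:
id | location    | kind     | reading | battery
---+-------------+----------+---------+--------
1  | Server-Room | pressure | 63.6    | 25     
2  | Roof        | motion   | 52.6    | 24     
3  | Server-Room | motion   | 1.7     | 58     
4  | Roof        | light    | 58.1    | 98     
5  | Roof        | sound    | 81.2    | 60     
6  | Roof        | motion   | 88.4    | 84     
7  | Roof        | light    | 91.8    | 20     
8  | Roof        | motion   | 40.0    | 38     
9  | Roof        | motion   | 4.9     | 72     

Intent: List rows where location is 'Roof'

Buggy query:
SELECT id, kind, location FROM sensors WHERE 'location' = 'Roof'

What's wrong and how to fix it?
Bug: Single quotes denote string literals in SQL; the column name is being compared as a constant string

Fix: Remove the quotes around the column name (or use double quotes for an identifier)

Corrected query:
SELECT id, kind, location FROM sensors WHERE location = 'Roof'

Result:
id | kind   | location
---+--------+---------
2  | motion | Roof    
4  | light  | Roof    
5  | sound  | Roof    
6  | motion | Roof    
7  | light  | Roof    
8  | motion | Roof    
9  | motion | Roof    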